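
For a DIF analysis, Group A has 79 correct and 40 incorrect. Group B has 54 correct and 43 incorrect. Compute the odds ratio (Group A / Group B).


Odds_A = 79/40 = 1.975
Odds_B = 54/43 = 1.2558
OR = Odds_A / Odds_B = 1.975 / 1.2558
Exactly, OR = (79 * 43) / (40 * 54) = 3397 / 2160
OR = 1.5727

1.5727


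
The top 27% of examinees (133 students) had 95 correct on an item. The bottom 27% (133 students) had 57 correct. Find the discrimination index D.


p_upper = 95/133 = 0.7143
p_lower = 57/133 = 0.4286
D = 0.7143 - 0.4286 = 0.2857

0.2857


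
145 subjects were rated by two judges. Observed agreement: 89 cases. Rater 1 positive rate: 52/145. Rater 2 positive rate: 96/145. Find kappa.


P_o = 89/145 = 0.613793
P_e = (52*96 + 93*49) / 21025 = 0.454174
kappa = (P_o - P_e) / (1 - P_e)
kappa = (0.613793 - 0.454174) / (1 - 0.454174)
kappa = 0.2924

0.2924


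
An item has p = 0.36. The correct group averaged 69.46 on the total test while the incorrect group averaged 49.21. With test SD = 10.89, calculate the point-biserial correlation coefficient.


q = 1 - p = 0.64
rpb = ((M1 - M0) / SD) * sqrt(p * q)
rpb = ((69.46 - 49.21) / 10.89) * sqrt(0.36 * 0.64)
rpb = 0.8926

0.8926


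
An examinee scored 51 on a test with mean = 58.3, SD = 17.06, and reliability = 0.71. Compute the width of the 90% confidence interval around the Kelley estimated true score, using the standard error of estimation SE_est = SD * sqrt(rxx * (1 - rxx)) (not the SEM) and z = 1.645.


True score estimate = 0.71*51 + 0.29*58.3 = 53.117
SE_est = SD * sqrt(rxx * (1 - rxx)) = 17.06 * sqrt(0.71 * 0.29) = 17.06 * sqrt(0.2059) = 7.741181
CI = T_est +/- z * SE_est, so width = 2 * z * SE_est = 2 * 1.645 * 7.741181
Width = 25.4685

25.4685


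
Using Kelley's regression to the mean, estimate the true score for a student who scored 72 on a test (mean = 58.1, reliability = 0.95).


T_est = rxx * X + (1 - rxx) * mean
T_est = 0.95 * 72 + 0.05 * 58.1
T_est = 68.4 + 2.905
T_est = 71.305

71.305


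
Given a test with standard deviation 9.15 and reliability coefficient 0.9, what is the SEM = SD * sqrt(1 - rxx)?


SEM = SD * sqrt(1 - rxx)
SEM = 9.15 * sqrt(1 - 0.9)
SEM = 9.15 * sqrt(0.1) = 9.15 * 0.316228
SEM = 2.8935

2.8935


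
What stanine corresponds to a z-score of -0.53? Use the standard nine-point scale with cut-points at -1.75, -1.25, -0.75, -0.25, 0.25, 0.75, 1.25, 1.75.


Stanine boundaries: [-1.75, -1.25, -0.75, -0.25, 0.25, 0.75, 1.25, 1.75]
z = -0.53
Check each boundary:
  z >= -1.75 -> could be stanine 2
  z >= -1.25 -> could be stanine 3
  z >= -0.75 -> could be stanine 4
  z < -0.25
  z < 0.25
  z < 0.75
  z < 1.25
  z < 1.75
Highest qualifying boundary gives stanine = 4

4


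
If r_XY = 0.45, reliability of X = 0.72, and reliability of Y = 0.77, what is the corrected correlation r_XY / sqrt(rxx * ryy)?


r_corrected = rxy / sqrt(rxx * ryy)
= 0.45 / sqrt(0.72 * 0.77)
= 0.45 / sqrt(0.5544)
= 0.45 / 0.74458
r_corrected = 0.6044

0.6044


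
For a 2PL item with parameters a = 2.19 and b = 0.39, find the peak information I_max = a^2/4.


For 2PL, max info at theta = b = 0.39
I_max = a^2 / 4 = 2.19^2 / 4
= 4.7961 / 4
I_max = 1.199

1.199


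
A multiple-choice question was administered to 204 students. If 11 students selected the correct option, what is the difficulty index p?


Item difficulty p = number correct / total examinees
p = 11 / 204
p = 0.0539

0.0539


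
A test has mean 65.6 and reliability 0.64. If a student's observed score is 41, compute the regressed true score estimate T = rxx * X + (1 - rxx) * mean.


T_est = rxx * X + (1 - rxx) * mean
T_est = 0.64 * 41 + 0.36 * 65.6
T_est = 26.24 + 23.616
T_est = 49.856

49.856


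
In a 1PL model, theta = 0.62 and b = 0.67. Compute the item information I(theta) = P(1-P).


P = 1/(1+exp(-(0.62-0.67))) = 0.4875
I = P*(1-P) = 0.4875 * 0.5125
I = 0.2498

0.2498


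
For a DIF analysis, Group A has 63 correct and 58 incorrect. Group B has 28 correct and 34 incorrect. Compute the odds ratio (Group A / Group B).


Odds_A = 63/58 = 1.0862
Odds_B = 28/34 = 0.8235
OR = Odds_A / Odds_B = 1.0862 / 0.8235
Exactly, OR = (63 * 34) / (58 * 28) = 2142 / 1624
OR = 1.319

1.319


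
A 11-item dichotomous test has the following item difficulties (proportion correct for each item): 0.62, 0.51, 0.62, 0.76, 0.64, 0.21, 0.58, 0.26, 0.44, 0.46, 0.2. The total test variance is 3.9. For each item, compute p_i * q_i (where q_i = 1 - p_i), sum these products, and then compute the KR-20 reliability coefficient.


For each item, compute p_i * q_i:
  Item 1: 0.62 * 0.38 = 0.2356
  Item 2: 0.51 * 0.49 = 0.2499
  Item 3: 0.62 * 0.38 = 0.2356
  Item 4: 0.76 * 0.24 = 0.1824
  Item 5: 0.64 * 0.36 = 0.2304
  Item 6: 0.21 * 0.79 = 0.1659
  Item 7: 0.58 * 0.42 = 0.2436
  Item 8: 0.26 * 0.74 = 0.1924
  Item 9: 0.44 * 0.56 = 0.2464
  Item 10: 0.46 * 0.54 = 0.2484
  Item 11: 0.2 * 0.8 = 0.16
Sum(p_i * q_i) = 0.2356 + 0.2499 + 0.2356 + 0.1824 + 0.2304 + 0.1659 + 0.2436 + 0.1924 + 0.2464 + 0.2484 + 0.16 = 2.3906
KR-20 = (k/(k-1)) * (1 - Sum(p_i*q_i) / Var_total)
= (11/10) * (1 - 2.3906/3.9)
= 1.1 * 0.387
KR-20 = 0.4257

0.4257


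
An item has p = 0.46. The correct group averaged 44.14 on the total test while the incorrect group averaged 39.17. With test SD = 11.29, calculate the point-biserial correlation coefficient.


q = 1 - p = 0.54
rpb = ((M1 - M0) / SD) * sqrt(p * q)
rpb = ((44.14 - 39.17) / 11.29) * sqrt(0.46 * 0.54)
rpb = 0.2194

0.2194


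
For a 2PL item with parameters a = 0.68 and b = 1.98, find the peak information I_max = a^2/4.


For 2PL, max info at theta = b = 1.98
I_max = a^2 / 4 = 0.68^2 / 4
= 0.4624 / 4
I_max = 0.1156

0.1156


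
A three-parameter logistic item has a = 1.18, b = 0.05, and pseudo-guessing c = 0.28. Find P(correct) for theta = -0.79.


logit = 1.18*(-0.79 - 0.05) = -0.9912
P* = 1/(1 + exp(--0.9912)) = 0.2707
P = 0.28 + (1 - 0.28) * 0.2707
P = 0.4749

0.4749


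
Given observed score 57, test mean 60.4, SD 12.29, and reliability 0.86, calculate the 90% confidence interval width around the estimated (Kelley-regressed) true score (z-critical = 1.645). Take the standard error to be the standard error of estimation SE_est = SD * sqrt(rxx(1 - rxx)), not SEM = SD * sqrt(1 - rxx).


True score estimate = 0.86*57 + 0.14*60.4 = 57.476
SE_est = SD * sqrt(rxx * (1 - rxx)) = 12.29 * sqrt(0.86 * 0.14) = 12.29 * sqrt(0.1204) = 4.264471
CI = T_est +/- z * SE_est, so width = 2 * z * SE_est = 2 * 1.645 * 4.264471
Width = 14.0301

14.0301


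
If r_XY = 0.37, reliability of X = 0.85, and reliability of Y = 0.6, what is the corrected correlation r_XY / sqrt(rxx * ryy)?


r_corrected = rxy / sqrt(rxx * ryy)
= 0.37 / sqrt(0.85 * 0.6)
= 0.37 / sqrt(0.51)
= 0.37 / 0.714143
r_corrected = 0.5181

0.5181


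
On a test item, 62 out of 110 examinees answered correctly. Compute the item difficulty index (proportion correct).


Item difficulty p = number correct / total examinees
p = 62 / 110
p = 0.5636

0.5636


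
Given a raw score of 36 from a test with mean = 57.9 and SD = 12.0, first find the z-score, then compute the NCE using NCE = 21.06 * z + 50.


z = (X - mean) / SD = (36 - 57.9) / 12.0
z = -21.9 / 12.0
z = -1.825
NCE = NCE = 21.06z + 50
Carry z at full precision (z = -21.9 / 12.0) into the conversion:
NCE = 21.06 * (-21.9 / 12.0) + 50 = -461.214 / 12.0 + 50
NCE = -38.4345 + 50
NCE = 11.5655

11.5655


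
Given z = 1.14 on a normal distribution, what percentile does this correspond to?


CDF(z) = 0.5 * (1 + erf(z/sqrt(2)))
erf(0.8061) = 0.7457
CDF = 0.8729
Percentile rank = 0.8729 * 100 = 87.29

87.29


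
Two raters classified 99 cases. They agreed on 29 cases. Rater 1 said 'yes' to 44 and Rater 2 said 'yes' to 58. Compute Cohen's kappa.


P_o = 29/99 = 0.292929
P_e = (44*58 + 55*41) / 9801 = 0.49046
kappa = (P_o - P_e) / (1 - P_e)
kappa = (0.292929 - 0.49046) / (1 - 0.49046)
kappa = -0.3877

-0.3877


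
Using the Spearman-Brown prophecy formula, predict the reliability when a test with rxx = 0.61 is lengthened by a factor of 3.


r_new = (n * rxx) / (1 + (n-1) * rxx)
r_new = (3 * 0.61) / (1 + 2 * 0.61)
r_new = 1.83 / 2.22
r_new = 0.8243

0.8243


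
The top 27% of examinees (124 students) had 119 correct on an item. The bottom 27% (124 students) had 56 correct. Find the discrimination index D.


p_upper = 119/124 = 0.9597
p_lower = 56/124 = 0.4516
D = 0.9597 - 0.4516 = 0.5081

0.5081


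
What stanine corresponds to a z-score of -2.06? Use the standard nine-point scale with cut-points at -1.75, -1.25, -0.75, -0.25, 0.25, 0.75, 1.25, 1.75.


Stanine boundaries: [-1.75, -1.25, -0.75, -0.25, 0.25, 0.75, 1.25, 1.75]
z = -2.06
Check each boundary:
  z < -1.75
  z < -1.25
  z < -0.75
  z < -0.25
  z < 0.25
  z < 0.75
  z < 1.25
  z < 1.75
Highest qualifying boundary gives stanine = 1

1


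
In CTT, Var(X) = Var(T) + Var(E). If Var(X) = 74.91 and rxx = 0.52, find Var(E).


var_true = rxx * var_obs = 0.52 * 74.91 = 38.9532
var_error = var_obs - var_true
var_error = 74.91 - 38.9532
var_error = 35.9568

35.9568


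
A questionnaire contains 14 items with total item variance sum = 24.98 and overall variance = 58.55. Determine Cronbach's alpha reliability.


alpha = (k/(k-1)) * (1 - sum(si^2)/s_total^2)
= (14/13) * (1 - 24.98/58.55)
alpha = 0.6175

0.6175


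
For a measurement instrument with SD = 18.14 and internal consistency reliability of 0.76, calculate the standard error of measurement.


SEM = SD * sqrt(1 - rxx)
SEM = 18.14 * sqrt(1 - 0.76)
SEM = 18.14 * sqrt(0.24) = 18.14 * 0.489898
SEM = 8.8867

8.8867


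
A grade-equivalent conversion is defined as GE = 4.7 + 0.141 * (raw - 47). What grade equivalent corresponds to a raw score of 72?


raw - median = 72 - 47 = 25
slope * diff = 0.141 * 25 = 3.525
GE = 4.7 + 3.525
GE = 8.225

8.225


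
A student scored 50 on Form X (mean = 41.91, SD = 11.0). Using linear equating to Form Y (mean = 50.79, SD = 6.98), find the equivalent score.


slope = SD_Y / SD_X = 6.98 / 11.0 ~ 0.6345
intercept = mean_Y - slope * mean_X = 50.79 - (6.98 / 11.0) * 41.91 ~ 24.1962
Y = slope * X + intercept. To avoid rounding drift from the rounded slope/intercept, evaluate the equivalent form Y = mean_Y + SD_Y * (X - mean_X) / SD_X at full precision:
Y = 50.79 + 6.98 * (50 - 41.91) / 11.0
Y = 50.79 + 6.98 * 8.09 / 11.0
Y = 50.79 + 56.4682 / 11.0
Y = 50.79 + 5.1335
Y = 55.9235

55.9235


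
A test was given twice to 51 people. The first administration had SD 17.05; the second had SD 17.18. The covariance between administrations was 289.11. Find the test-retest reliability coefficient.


r = cov(X,Y) / (SD_X * SD_Y)
r = 289.11 / (17.05 * 17.18)
r = 289.11 / 292.919
r = 0.987

0.987


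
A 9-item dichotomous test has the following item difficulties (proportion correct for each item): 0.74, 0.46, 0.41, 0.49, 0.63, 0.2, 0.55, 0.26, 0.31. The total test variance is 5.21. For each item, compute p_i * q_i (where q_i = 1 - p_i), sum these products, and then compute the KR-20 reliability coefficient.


For each item, compute p_i * q_i:
  Item 1: 0.74 * 0.26 = 0.1924
  Item 2: 0.46 * 0.54 = 0.2484
  Item 3: 0.41 * 0.59 = 0.2419
  Item 4: 0.49 * 0.51 = 0.2499
  Item 5: 0.63 * 0.37 = 0.2331
  Item 6: 0.2 * 0.8 = 0.16
  Item 7: 0.55 * 0.45 = 0.2475
  Item 8: 0.26 * 0.74 = 0.1924
  Item 9: 0.31 * 0.69 = 0.2139
Sum(p_i * q_i) = 0.1924 + 0.2484 + 0.2419 + 0.2499 + 0.2331 + 0.16 + 0.2475 + 0.1924 + 0.2139 = 1.9795
KR-20 = (k/(k-1)) * (1 - Sum(p_i*q_i) / Var_total)
= (9/8) * (1 - 1.9795/5.21)
= 1.125 * 0.6201
KR-20 = 0.6976

0.6976


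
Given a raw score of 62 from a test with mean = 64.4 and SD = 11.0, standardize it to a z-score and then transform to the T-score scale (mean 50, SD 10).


z = (X - mean) / SD = (62 - 64.4) / 11.0
z = -2.4 / 11.0
z = -0.2182
T-score = T = 50 + 10z
Carry z at full precision (z = -2.4 / 11.0) into the conversion:
T-score = 50 + 10 * (-2.4 / 11.0) = 50 + -24 / 11.0
T-score = 50 + -2.1818
T-score = 47.8182

47.8182


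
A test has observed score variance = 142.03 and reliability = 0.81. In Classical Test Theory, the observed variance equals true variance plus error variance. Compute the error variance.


var_true = rxx * var_obs = 0.81 * 142.03 = 115.0443
var_error = var_obs - var_true
var_error = 142.03 - 115.0443
var_error = 26.9857

26.9857


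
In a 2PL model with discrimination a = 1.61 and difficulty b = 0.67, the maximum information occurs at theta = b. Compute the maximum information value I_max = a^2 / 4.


For 2PL, max info at theta = b = 0.67
I_max = a^2 / 4 = 1.61^2 / 4
= 2.5921 / 4
I_max = 0.648

0.648


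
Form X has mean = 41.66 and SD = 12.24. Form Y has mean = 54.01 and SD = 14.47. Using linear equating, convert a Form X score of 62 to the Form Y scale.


slope = SD_Y / SD_X = 14.47 / 12.24 ~ 1.1822
intercept = mean_Y - slope * mean_X = 54.01 - (14.47 / 12.24) * 41.66 ~ 4.76
Y = slope * X + intercept. To avoid rounding drift from the rounded slope/intercept, evaluate the equivalent form Y = mean_Y + SD_Y * (X - mean_X) / SD_X at full precision:
Y = 54.01 + 14.47 * (62 - 41.66) / 12.24
Y = 54.01 + 14.47 * 20.34 / 12.24
Y = 54.01 + 294.3198 / 12.24
Y = 54.01 + 24.0457
Y = 78.0557

78.0557


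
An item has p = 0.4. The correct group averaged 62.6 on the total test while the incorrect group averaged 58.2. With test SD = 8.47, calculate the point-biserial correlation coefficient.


q = 1 - p = 0.6
rpb = ((M1 - M0) / SD) * sqrt(p * q)
rpb = ((62.6 - 58.2) / 8.47) * sqrt(0.4 * 0.6)
rpb = 0.2545

0.2545


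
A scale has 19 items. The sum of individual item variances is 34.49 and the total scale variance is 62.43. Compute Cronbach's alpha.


alpha = (k/(k-1)) * (1 - sum(si^2)/s_total^2)
= (19/18) * (1 - 34.49/62.43)
alpha = 0.4724

0.4724


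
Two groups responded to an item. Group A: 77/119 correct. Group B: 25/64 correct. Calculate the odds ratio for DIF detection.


Odds_A = 77/42 = 1.8333
Odds_B = 25/39 = 0.641
OR = Odds_A / Odds_B = 1.8333 / 0.641
Exactly, OR = (77 * 39) / (42 * 25) = 3003 / 1050
OR = 2.86

2.86


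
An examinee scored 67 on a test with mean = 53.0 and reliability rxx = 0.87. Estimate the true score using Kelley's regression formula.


T_est = rxx * X + (1 - rxx) * mean
T_est = 0.87 * 67 + 0.13 * 53.0
T_est = 58.29 + 6.89
T_est = 65.18

65.18


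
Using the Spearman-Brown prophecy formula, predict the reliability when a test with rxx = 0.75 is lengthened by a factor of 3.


r_new = (n * rxx) / (1 + (n-1) * rxx)
r_new = (3 * 0.75) / (1 + 2 * 0.75)
r_new = 2.25 / 2.5
r_new = 0.9

0.9


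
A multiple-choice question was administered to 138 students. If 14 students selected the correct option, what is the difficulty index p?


Item difficulty p = number correct / total examinees
p = 14 / 138
p = 0.1014

0.1014


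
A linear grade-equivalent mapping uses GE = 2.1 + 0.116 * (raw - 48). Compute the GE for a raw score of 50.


raw - median = 50 - 48 = 2
slope * diff = 0.116 * 2 = 0.232
GE = 2.1 + 0.232
GE = 2.332

2.332


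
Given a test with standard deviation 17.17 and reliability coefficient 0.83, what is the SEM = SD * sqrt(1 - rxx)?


SEM = SD * sqrt(1 - rxx)
SEM = 17.17 * sqrt(1 - 0.83)
SEM = 17.17 * sqrt(0.17) = 17.17 * 0.412311
SEM = 7.0794

7.0794


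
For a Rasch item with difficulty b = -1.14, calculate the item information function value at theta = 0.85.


P = 1/(1+exp(-(0.85--1.14))) = 0.8797
I = P*(1-P) = 0.8797 * 0.1203
I = 0.1058

0.1058


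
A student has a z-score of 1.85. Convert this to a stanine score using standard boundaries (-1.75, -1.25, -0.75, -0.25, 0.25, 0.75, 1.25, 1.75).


Stanine boundaries: [-1.75, -1.25, -0.75, -0.25, 0.25, 0.75, 1.25, 1.75]
z = 1.85
Check each boundary:
  z >= -1.75 -> could be stanine 2
  z >= -1.25 -> could be stanine 3
  z >= -0.75 -> could be stanine 4
  z >= -0.25 -> could be stanine 5
  z >= 0.25 -> could be stanine 6
  z >= 0.75 -> could be stanine 7
  z >= 1.25 -> could be stanine 8
  z >= 1.75 -> could be stanine 9
Highest qualifying boundary gives stanine = 9

9


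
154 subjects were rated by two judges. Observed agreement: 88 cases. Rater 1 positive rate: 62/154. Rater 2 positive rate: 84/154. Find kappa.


P_o = 88/154 = 0.571429
P_e = (62*84 + 92*70) / 23716 = 0.491145
kappa = (P_o - P_e) / (1 - P_e)
kappa = (0.571429 - 0.491145) / (1 - 0.491145)
kappa = 0.1578

0.1578


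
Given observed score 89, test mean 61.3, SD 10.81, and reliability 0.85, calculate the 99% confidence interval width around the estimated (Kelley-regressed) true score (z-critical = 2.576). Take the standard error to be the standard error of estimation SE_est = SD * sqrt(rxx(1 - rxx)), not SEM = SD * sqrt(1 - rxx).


True score estimate = 0.85*89 + 0.15*61.3 = 84.845
SE_est = SD * sqrt(rxx * (1 - rxx)) = 10.81 * sqrt(0.85 * 0.15) = 10.81 * sqrt(0.1275) = 3.859942
CI = T_est +/- z * SE_est, so width = 2 * z * SE_est = 2 * 2.576 * 3.859942
Width = 19.8864

19.8864


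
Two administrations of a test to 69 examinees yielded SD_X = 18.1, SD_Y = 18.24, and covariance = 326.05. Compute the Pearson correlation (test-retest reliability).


r = cov(X,Y) / (SD_X * SD_Y)
r = 326.05 / (18.1 * 18.24)
r = 326.05 / 330.144
r = 0.9876

0.9876


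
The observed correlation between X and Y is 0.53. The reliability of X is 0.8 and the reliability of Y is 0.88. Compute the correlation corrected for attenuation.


r_corrected = rxy / sqrt(rxx * ryy)
= 0.53 / sqrt(0.8 * 0.88)
= 0.53 / sqrt(0.704)
= 0.53 / 0.839047
r_corrected = 0.6317

0.6317


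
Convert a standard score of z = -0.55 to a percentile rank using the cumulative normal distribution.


CDF(z) = 0.5 * (1 + erf(z/sqrt(2)))
erf(-0.3889) = -0.4177
CDF = 0.2912
Percentile rank = 0.2912 * 100 = 29.12

29.12


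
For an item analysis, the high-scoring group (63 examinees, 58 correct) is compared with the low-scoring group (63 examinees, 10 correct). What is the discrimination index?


p_upper = 58/63 = 0.9206
p_lower = 10/63 = 0.1587
D = 0.9206 - 0.1587 = 0.7619

0.7619


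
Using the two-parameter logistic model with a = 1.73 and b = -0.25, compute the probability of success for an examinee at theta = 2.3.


a*(theta - b) = 1.73 * (2.3 - -0.25) = 4.4115
exp(-4.4115) = 0.0121
P = 1 / (1 + 0.0121)
P = 0.988

0.988


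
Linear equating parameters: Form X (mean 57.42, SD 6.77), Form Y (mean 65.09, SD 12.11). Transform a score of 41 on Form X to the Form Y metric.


slope = SD_Y / SD_X = 12.11 / 6.77 ~ 1.7888
intercept = mean_Y - slope * mean_X = 65.09 - (12.11 / 6.77) * 57.42 ~ -37.6214
Y = slope * X + intercept. To avoid rounding drift from the rounded slope/intercept, evaluate the equivalent form Y = mean_Y + SD_Y * (X - mean_X) / SD_X at full precision:
Y = 65.09 + 12.11 * (41 - 57.42) / 6.77
Y = 65.09 - 12.11 * 16.42 / 6.77
Y = 65.09 - 198.8462 / 6.77
Y = 65.09 - 29.3717
Y = 35.7183

35.7183


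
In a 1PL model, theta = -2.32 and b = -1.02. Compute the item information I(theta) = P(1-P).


P = 1/(1+exp(-(-2.32--1.02))) = 0.2142
I = P*(1-P) = 0.2142 * 0.7858
I = 0.1683

0.1683


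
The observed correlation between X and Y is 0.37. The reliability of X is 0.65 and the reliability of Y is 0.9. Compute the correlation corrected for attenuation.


r_corrected = rxy / sqrt(rxx * ryy)
= 0.37 / sqrt(0.65 * 0.9)
= 0.37 / sqrt(0.585)
= 0.37 / 0.764853
r_corrected = 0.4838

0.4838


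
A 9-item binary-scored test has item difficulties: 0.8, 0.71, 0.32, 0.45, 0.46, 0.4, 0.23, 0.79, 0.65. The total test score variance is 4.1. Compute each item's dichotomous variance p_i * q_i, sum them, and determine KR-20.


For each item, compute p_i * q_i:
  Item 1: 0.8 * 0.2 = 0.16
  Item 2: 0.71 * 0.29 = 0.2059
  Item 3: 0.32 * 0.68 = 0.2176
  Item 4: 0.45 * 0.55 = 0.2475
  Item 5: 0.46 * 0.54 = 0.2484
  Item 6: 0.4 * 0.6 = 0.24
  Item 7: 0.23 * 0.77 = 0.1771
  Item 8: 0.79 * 0.21 = 0.1659
  Item 9: 0.65 * 0.35 = 0.2275
Sum(p_i * q_i) = 0.16 + 0.2059 + 0.2176 + 0.2475 + 0.2484 + 0.24 + 0.1771 + 0.1659 + 0.2275 = 1.8899
KR-20 = (k/(k-1)) * (1 - Sum(p_i*q_i) / Var_total)
= (9/8) * (1 - 1.8899/4.1)
= 1.125 * 0.539
KR-20 = 0.6064

0.6064


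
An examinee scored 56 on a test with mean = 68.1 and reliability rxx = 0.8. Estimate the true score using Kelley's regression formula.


T_est = rxx * X + (1 - rxx) * mean
T_est = 0.8 * 56 + 0.2 * 68.1
T_est = 44.8 + 13.62
T_est = 58.42

58.42


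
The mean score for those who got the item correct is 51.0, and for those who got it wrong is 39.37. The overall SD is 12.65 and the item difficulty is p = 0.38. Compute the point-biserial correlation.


q = 1 - p = 0.62
rpb = ((M1 - M0) / SD) * sqrt(p * q)
rpb = ((51.0 - 39.37) / 12.65) * sqrt(0.38 * 0.62)
rpb = 0.4462

0.4462


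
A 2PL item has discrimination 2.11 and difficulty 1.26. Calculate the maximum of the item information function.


For 2PL, max info at theta = b = 1.26
I_max = a^2 / 4 = 2.11^2 / 4
= 4.4521 / 4
I_max = 1.113

1.113


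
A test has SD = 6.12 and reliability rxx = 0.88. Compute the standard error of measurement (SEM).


SEM = SD * sqrt(1 - rxx)
SEM = 6.12 * sqrt(1 - 0.88)
SEM = 6.12 * sqrt(0.12) = 6.12 * 0.34641
SEM = 2.12

2.12


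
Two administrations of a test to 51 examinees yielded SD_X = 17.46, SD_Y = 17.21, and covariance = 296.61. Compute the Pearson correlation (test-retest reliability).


r = cov(X,Y) / (SD_X * SD_Y)
r = 296.61 / (17.46 * 17.21)
r = 296.61 / 300.4866
r = 0.9871

0.9871


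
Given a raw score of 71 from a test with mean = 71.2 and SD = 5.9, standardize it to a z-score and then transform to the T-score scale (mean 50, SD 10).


z = (X - mean) / SD = (71 - 71.2) / 5.9
z = -0.2 / 5.9
z = -0.0339
T-score = T = 50 + 10z
Carry z at full precision (z = -0.2 / 5.9) into the conversion:
T-score = 50 + 10 * (-0.2 / 5.9) = 50 + -2 / 5.9
T-score = 50 + -0.339
T-score = 49.661

49.661


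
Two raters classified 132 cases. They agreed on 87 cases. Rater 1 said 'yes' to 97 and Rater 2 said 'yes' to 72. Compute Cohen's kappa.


P_o = 87/132 = 0.659091
P_e = (97*72 + 35*60) / 17424 = 0.52135
kappa = (P_o - P_e) / (1 - P_e)
kappa = (0.659091 - 0.52135) / (1 - 0.52135)
kappa = 0.2878

0.2878


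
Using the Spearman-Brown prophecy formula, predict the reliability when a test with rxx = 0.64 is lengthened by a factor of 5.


r_new = (n * rxx) / (1 + (n-1) * rxx)
r_new = (5 * 0.64) / (1 + 4 * 0.64)
r_new = 3.2 / 3.56
r_new = 0.8989

0.8989


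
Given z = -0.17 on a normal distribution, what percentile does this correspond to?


CDF(z) = 0.5 * (1 + erf(z/sqrt(2)))
erf(-0.1202) = -0.135
CDF = 0.4325
Percentile rank = 0.4325 * 100 = 43.25

43.25


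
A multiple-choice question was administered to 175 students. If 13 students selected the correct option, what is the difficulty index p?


Item difficulty p = number correct / total examinees
p = 13 / 175
p = 0.0743

0.0743


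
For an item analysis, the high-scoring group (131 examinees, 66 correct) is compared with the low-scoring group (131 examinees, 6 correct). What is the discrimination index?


p_upper = 66/131 = 0.5038
p_lower = 6/131 = 0.0458
D = 0.5038 - 0.0458 = 0.458

0.458


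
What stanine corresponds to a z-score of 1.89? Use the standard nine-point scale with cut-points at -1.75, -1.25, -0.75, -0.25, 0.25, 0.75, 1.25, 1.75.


Stanine boundaries: [-1.75, -1.25, -0.75, -0.25, 0.25, 0.75, 1.25, 1.75]
z = 1.89
Check each boundary:
  z >= -1.75 -> could be stanine 2
  z >= -1.25 -> could be stanine 3
  z >= -0.75 -> could be stanine 4
  z >= -0.25 -> could be stanine 5
  z >= 0.25 -> could be stanine 6
  z >= 0.75 -> could be stanine 7
  z >= 1.25 -> could be stanine 8
  z >= 1.75 -> could be stanine 9
Highest qualifying boundary gives stanine = 9

9


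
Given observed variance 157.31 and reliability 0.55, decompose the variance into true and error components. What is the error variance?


var_true = rxx * var_obs = 0.55 * 157.31 = 86.5205
var_error = var_obs - var_true
var_error = 157.31 - 86.5205
var_error = 70.7895

70.7895


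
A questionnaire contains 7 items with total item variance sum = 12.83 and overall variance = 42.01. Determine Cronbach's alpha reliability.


alpha = (k/(k-1)) * (1 - sum(si^2)/s_total^2)
= (7/6) * (1 - 12.83/42.01)
alpha = 0.8104

0.8104


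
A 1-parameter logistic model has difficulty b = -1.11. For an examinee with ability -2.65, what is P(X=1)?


theta - b = -2.65 - -1.11 = -1.54
exp(-(theta - b)) = exp(1.54) = 4.6646
P = 1 / (1 + 4.6646)
P = 0.1765

0.1765


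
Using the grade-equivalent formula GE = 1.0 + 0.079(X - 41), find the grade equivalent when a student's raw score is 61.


raw - median = 61 - 41 = 20
slope * diff = 0.079 * 20 = 1.58
GE = 1.0 + 1.58
GE = 2.58

2.58


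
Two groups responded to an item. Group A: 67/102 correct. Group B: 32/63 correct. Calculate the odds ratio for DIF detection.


Odds_A = 67/35 = 1.9143
Odds_B = 32/31 = 1.0323
OR = Odds_A / Odds_B = 1.9143 / 1.0323
Exactly, OR = (67 * 31) / (35 * 32) = 2077 / 1120
OR = 1.8545

1.8545


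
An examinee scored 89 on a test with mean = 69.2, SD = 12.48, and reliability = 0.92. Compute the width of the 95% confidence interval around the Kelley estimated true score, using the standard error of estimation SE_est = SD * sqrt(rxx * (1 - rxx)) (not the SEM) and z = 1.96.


True score estimate = 0.92*89 + 0.08*69.2 = 87.416
SE_est = SD * sqrt(rxx * (1 - rxx)) = 12.48 * sqrt(0.92 * 0.08) = 12.48 * sqrt(0.0736) = 3.385739
CI = T_est +/- z * SE_est, so width = 2 * z * SE_est = 2 * 1.96 * 3.385739
Width = 13.2721

13.2721


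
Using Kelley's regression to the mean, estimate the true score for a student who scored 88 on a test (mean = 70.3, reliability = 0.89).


T_est = rxx * X + (1 - rxx) * mean
T_est = 0.89 * 88 + 0.11 * 70.3
T_est = 78.32 + 7.733
T_est = 86.053

86.053


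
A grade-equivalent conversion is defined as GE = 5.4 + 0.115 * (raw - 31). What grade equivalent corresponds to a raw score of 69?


raw - median = 69 - 31 = 38
slope * diff = 0.115 * 38 = 4.37
GE = 5.4 + 4.37
GE = 9.77

9.77


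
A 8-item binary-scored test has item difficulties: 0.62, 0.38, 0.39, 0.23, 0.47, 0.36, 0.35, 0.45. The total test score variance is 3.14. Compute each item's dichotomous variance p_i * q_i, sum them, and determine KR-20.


For each item, compute p_i * q_i:
  Item 1: 0.62 * 0.38 = 0.2356
  Item 2: 0.38 * 0.62 = 0.2356
  Item 3: 0.39 * 0.61 = 0.2379
  Item 4: 0.23 * 0.77 = 0.1771
  Item 5: 0.47 * 0.53 = 0.2491
  Item 6: 0.36 * 0.64 = 0.2304
  Item 7: 0.35 * 0.65 = 0.2275
  Item 8: 0.45 * 0.55 = 0.2475
Sum(p_i * q_i) = 0.2356 + 0.2356 + 0.2379 + 0.1771 + 0.2491 + 0.2304 + 0.2275 + 0.2475 = 1.8407
KR-20 = (k/(k-1)) * (1 - Sum(p_i*q_i) / Var_total)
= (8/7) * (1 - 1.8407/3.14)
= 1.1429 * 0.4138
KR-20 = 0.4729

0.4729


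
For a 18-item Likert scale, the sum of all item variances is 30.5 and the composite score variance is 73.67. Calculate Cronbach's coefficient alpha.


alpha = (k/(k-1)) * (1 - sum(si^2)/s_total^2)
= (18/17) * (1 - 30.5/73.67)
alpha = 0.6205

0.6205


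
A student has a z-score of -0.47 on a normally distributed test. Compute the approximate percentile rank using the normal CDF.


CDF(z) = 0.5 * (1 + erf(z/sqrt(2)))
erf(-0.3323) = -0.3616
CDF = 0.3192
Percentile rank = 0.3192 * 100 = 31.92

31.92


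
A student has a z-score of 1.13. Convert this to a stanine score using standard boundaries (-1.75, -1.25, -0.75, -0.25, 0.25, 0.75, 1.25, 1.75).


Stanine boundaries: [-1.75, -1.25, -0.75, -0.25, 0.25, 0.75, 1.25, 1.75]
z = 1.13
Check each boundary:
  z >= -1.75 -> could be stanine 2
  z >= -1.25 -> could be stanine 3
  z >= -0.75 -> could be stanine 4
  z >= -0.25 -> could be stanine 5
  z >= 0.25 -> could be stanine 6
  z >= 0.75 -> could be stanine 7
  z < 1.25
  z < 1.75
Highest qualifying boundary gives stanine = 7

7


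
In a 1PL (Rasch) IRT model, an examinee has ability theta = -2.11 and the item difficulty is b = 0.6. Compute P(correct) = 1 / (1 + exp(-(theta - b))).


theta - b = -2.11 - 0.6 = -2.71
exp(-(theta - b)) = exp(2.71) = 15.0293
P = 1 / (1 + 15.0293)
P = 0.0624

0.0624


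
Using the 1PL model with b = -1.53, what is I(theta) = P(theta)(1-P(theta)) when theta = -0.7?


P = 1/(1+exp(-(-0.7--1.53))) = 0.6964
I = P*(1-P) = 0.6964 * 0.3036
I = 0.2114

0.2114


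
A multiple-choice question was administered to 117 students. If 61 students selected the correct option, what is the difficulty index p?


Item difficulty p = number correct / total examinees
p = 61 / 117
p = 0.5214

0.5214


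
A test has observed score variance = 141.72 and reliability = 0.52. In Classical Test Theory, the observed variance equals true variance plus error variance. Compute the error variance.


var_true = rxx * var_obs = 0.52 * 141.72 = 73.6944
var_error = var_obs - var_true
var_error = 141.72 - 73.6944
var_error = 68.0256

68.0256


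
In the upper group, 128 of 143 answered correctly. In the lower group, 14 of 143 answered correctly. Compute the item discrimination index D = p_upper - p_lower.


p_upper = 128/143 = 0.8951
p_lower = 14/143 = 0.0979
D = 0.8951 - 0.0979 = 0.7972

0.7972


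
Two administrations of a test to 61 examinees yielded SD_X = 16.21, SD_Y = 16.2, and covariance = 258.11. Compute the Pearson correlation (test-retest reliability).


r = cov(X,Y) / (SD_X * SD_Y)
r = 258.11 / (16.21 * 16.2)
r = 258.11 / 262.602
r = 0.9829

0.9829


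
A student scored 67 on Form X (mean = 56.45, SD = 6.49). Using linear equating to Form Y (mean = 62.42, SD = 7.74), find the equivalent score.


slope = SD_Y / SD_X = 7.74 / 6.49 ~ 1.1926
intercept = mean_Y - slope * mean_X = 62.42 - (7.74 / 6.49) * 56.45 ~ -4.9025
Y = slope * X + intercept. To avoid rounding drift from the rounded slope/intercept, evaluate the equivalent form Y = mean_Y + SD_Y * (X - mean_X) / SD_X at full precision:
Y = 62.42 + 7.74 * (67 - 56.45) / 6.49
Y = 62.42 + 7.74 * 10.55 / 6.49
Y = 62.42 + 81.657 / 6.49
Y = 62.42 + 12.582
Y = 75.002

75.002


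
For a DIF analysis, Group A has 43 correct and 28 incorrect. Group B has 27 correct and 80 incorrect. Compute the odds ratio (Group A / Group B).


Odds_A = 43/28 = 1.5357
Odds_B = 27/80 = 0.3375
OR = Odds_A / Odds_B = 1.5357 / 0.3375
Exactly, OR = (43 * 80) / (28 * 27) = 3440 / 756
OR = 4.5503

4.5503


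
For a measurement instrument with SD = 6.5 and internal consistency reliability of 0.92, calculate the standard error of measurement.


SEM = SD * sqrt(1 - rxx)
SEM = 6.5 * sqrt(1 - 0.92)
SEM = 6.5 * sqrt(0.08) = 6.5 * 0.282843
SEM = 1.8385

1.8385


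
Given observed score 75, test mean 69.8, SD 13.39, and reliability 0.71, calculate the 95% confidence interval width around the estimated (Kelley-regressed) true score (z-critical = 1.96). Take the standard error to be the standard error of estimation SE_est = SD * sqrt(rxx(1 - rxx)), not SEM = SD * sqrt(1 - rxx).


True score estimate = 0.71*75 + 0.29*69.8 = 73.492
SE_est = SD * sqrt(rxx * (1 - rxx)) = 13.39 * sqrt(0.71 * 0.29) = 13.39 * sqrt(0.2059) = 6.075874
CI = T_est +/- z * SE_est, so width = 2 * z * SE_est = 2 * 1.96 * 6.075874
Width = 23.8174

23.8174


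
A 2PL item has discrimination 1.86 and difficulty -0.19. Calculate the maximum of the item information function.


For 2PL, max info at theta = b = -0.19
I_max = a^2 / 4 = 1.86^2 / 4
= 3.4596 / 4
I_max = 0.8649

0.8649


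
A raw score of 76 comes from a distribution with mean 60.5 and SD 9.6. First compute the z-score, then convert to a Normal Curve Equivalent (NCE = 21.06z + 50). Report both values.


z = (X - mean) / SD = (76 - 60.5) / 9.6
z = 15.5 / 9.6
z = 1.6146
NCE = NCE = 21.06z + 50
Carry z at full precision (z = 15.5 / 9.6) into the conversion:
NCE = 21.06 * (15.5 / 9.6) + 50 = 326.43 / 9.6 + 50
NCE = 34.0031 + 50
NCE = 84.0031

84.0031


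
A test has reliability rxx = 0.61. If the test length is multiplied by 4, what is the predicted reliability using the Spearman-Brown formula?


r_new = (n * rxx) / (1 + (n-1) * rxx)
r_new = (4 * 0.61) / (1 + 3 * 0.61)
r_new = 2.44 / 2.83
r_new = 0.8622

0.8622


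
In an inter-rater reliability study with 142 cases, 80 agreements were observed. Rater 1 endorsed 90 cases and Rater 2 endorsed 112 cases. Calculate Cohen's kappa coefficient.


P_o = 80/142 = 0.56338
P_e = (90*112 + 52*30) / 20164 = 0.577266
kappa = (P_o - P_e) / (1 - P_e)
kappa = (0.56338 - 0.577266) / (1 - 0.577266)
kappa = -0.0328

-0.0328


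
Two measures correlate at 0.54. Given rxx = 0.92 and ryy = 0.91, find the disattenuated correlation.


r_corrected = rxy / sqrt(rxx * ryy)
= 0.54 / sqrt(0.92 * 0.91)
= 0.54 / sqrt(0.8372)
= 0.54 / 0.914986
r_corrected = 0.5902

0.5902


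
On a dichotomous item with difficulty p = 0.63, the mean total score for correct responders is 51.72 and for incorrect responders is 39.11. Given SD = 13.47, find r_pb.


q = 1 - p = 0.37
rpb = ((M1 - M0) / SD) * sqrt(p * q)
rpb = ((51.72 - 39.11) / 13.47) * sqrt(0.63 * 0.37)
rpb = 0.452

0.452


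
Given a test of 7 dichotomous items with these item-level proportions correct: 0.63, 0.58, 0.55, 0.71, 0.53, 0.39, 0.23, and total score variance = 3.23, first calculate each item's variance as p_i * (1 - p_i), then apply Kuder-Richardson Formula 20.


For each item, compute p_i * q_i:
  Item 1: 0.63 * 0.37 = 0.2331
  Item 2: 0.58 * 0.42 = 0.2436
  Item 3: 0.55 * 0.45 = 0.2475
  Item 4: 0.71 * 0.29 = 0.2059
  Item 5: 0.53 * 0.47 = 0.2491
  Item 6: 0.39 * 0.61 = 0.2379
  Item 7: 0.23 * 0.77 = 0.1771
Sum(p_i * q_i) = 0.2331 + 0.2436 + 0.2475 + 0.2059 + 0.2491 + 0.2379 + 0.1771 = 1.5942
KR-20 = (k/(k-1)) * (1 - Sum(p_i*q_i) / Var_total)
= (7/6) * (1 - 1.5942/3.23)
= 1.1667 * 0.5064
KR-20 = 0.5908

0.5908


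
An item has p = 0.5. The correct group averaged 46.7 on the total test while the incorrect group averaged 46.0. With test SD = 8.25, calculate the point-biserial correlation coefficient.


q = 1 - p = 0.5
rpb = ((M1 - M0) / SD) * sqrt(p * q)
rpb = ((46.7 - 46.0) / 8.25) * sqrt(0.5 * 0.5)
rpb = 0.0424

0.0424


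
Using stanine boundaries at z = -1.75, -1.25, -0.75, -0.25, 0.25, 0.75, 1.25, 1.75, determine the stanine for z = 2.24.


Stanine boundaries: [-1.75, -1.25, -0.75, -0.25, 0.25, 0.75, 1.25, 1.75]
z = 2.24
Check each boundary:
  z >= -1.75 -> could be stanine 2
  z >= -1.25 -> could be stanine 3
  z >= -0.75 -> could be stanine 4
  z >= -0.25 -> could be stanine 5
  z >= 0.25 -> could be stanine 6
  z >= 0.75 -> could be stanine 7
  z >= 1.25 -> could be stanine 8
  z >= 1.75 -> could be stanine 9
Highest qualifying boundary gives stanine = 9

9


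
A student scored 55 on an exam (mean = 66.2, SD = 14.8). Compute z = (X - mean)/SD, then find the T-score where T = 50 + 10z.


z = (X - mean) / SD = (55 - 66.2) / 14.8
z = -11.2 / 14.8
z = -0.7568
T-score = T = 50 + 10z
Carry z at full precision (z = -11.2 / 14.8) into the conversion:
T-score = 50 + 10 * (-11.2 / 14.8) = 50 + -112 / 14.8
T-score = 50 + -7.5676
T-score = 42.4324

42.4324


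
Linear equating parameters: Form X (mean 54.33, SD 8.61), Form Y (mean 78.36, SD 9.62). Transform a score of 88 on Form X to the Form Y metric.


slope = SD_Y / SD_X = 9.62 / 8.61 ~ 1.1173
intercept = mean_Y - slope * mean_X = 78.36 - (9.62 / 8.61) * 54.33 ~ 17.6568
Y = slope * X + intercept. To avoid rounding drift from the rounded slope/intercept, evaluate the equivalent form Y = mean_Y + SD_Y * (X - mean_X) / SD_X at full precision:
Y = 78.36 + 9.62 * (88 - 54.33) / 8.61
Y = 78.36 + 9.62 * 33.67 / 8.61
Y = 78.36 + 323.9054 / 8.61
Y = 78.36 + 37.6197
Y = 115.9797

115.9797


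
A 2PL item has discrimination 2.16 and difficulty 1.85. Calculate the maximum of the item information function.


For 2PL, max info at theta = b = 1.85
I_max = a^2 / 4 = 2.16^2 / 4
= 4.6656 / 4
I_max = 1.1664

1.1664


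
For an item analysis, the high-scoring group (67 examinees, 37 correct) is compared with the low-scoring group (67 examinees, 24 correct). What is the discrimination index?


p_upper = 37/67 = 0.5522
p_lower = 24/67 = 0.3582
D = 0.5522 - 0.3582 = 0.194

0.194


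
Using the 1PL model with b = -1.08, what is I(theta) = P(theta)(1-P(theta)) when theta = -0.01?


P = 1/(1+exp(-(-0.01--1.08))) = 0.7446
I = P*(1-P) = 0.7446 * 0.2554
I = 0.1902

0.1902


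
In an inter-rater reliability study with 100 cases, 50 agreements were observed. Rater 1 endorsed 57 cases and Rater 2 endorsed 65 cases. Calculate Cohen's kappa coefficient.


P_o = 50/100 = 0.5
P_e = (57*65 + 43*35) / 10000 = 0.521
kappa = (P_o - P_e) / (1 - P_e)
kappa = (0.5 - 0.521) / (1 - 0.521)
kappa = -0.0438

-0.0438


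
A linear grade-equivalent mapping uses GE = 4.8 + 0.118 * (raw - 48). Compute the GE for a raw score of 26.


raw - median = 26 - 48 = -22
slope * diff = 0.118 * -22 = -2.596
GE = 4.8 + -2.596
GE = 2.204

2.204


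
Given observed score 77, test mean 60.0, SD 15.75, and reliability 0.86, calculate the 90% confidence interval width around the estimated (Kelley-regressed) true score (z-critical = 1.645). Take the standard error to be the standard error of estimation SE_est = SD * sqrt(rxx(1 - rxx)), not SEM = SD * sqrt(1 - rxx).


True score estimate = 0.86*77 + 0.14*60.0 = 74.62
SE_est = SD * sqrt(rxx * (1 - rxx)) = 15.75 * sqrt(0.86 * 0.14) = 15.75 * sqrt(0.1204) = 5.465046
CI = T_est +/- z * SE_est, so width = 2 * z * SE_est = 2 * 1.645 * 5.465046
Width = 17.98

17.98


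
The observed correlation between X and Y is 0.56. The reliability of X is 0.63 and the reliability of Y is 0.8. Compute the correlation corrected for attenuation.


r_corrected = rxy / sqrt(rxx * ryy)
= 0.56 / sqrt(0.63 * 0.8)
= 0.56 / sqrt(0.504)
= 0.56 / 0.70993
r_corrected = 0.7888

0.7888


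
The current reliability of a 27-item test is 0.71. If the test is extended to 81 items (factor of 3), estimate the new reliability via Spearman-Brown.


r_new = (n * rxx) / (1 + (n-1) * rxx)
r_new = (3 * 0.71) / (1 + 2 * 0.71)
r_new = 2.13 / 2.42
r_new = 0.8802

0.8802


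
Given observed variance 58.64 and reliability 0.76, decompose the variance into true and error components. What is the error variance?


var_true = rxx * var_obs = 0.76 * 58.64 = 44.5664
var_error = var_obs - var_true
var_error = 58.64 - 44.5664
var_error = 14.0736

14.0736


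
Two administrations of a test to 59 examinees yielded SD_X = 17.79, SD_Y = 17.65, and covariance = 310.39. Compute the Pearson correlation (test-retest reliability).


r = cov(X,Y) / (SD_X * SD_Y)
r = 310.39 / (17.79 * 17.65)
r = 310.39 / 313.9935
r = 0.9885

0.9885


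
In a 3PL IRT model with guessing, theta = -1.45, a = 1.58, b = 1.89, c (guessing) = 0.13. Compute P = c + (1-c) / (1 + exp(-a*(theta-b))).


logit = 1.58*(-1.45 - 1.89) = -5.2772
P* = 1/(1 + exp(--5.2772)) = 0.0051
P = 0.13 + (1 - 0.13) * 0.0051
P = 0.1344

0.1344


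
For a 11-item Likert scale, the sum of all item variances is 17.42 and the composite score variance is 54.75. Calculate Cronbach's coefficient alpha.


alpha = (k/(k-1)) * (1 - sum(si^2)/s_total^2)
= (11/10) * (1 - 17.42/54.75)
alpha = 0.75

0.75


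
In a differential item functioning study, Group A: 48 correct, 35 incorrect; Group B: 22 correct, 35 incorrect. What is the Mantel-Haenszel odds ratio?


Odds_A = 48/35 = 1.3714
Odds_B = 22/35 = 0.6286
OR = Odds_A / Odds_B = 1.3714 / 0.6286
Exactly, OR = (48 * 35) / (35 * 22) = 1680 / 770
OR = 2.1818

2.1818


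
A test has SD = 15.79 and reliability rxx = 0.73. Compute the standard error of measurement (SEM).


SEM = SD * sqrt(1 - rxx)
SEM = 15.79 * sqrt(1 - 0.73)
SEM = 15.79 * sqrt(0.27) = 15.79 * 0.519615
SEM = 8.2047

8.2047


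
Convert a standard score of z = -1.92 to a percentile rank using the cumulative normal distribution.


CDF(z) = 0.5 * (1 + erf(z/sqrt(2)))
erf(-1.3576) = -0.9451
CDF = 0.0274
Percentile rank = 0.0274 * 100 = 2.74

2.74


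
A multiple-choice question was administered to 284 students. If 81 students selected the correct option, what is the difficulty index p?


Item difficulty p = number correct / total examinees
p = 81 / 284
p = 0.2852

0.2852
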